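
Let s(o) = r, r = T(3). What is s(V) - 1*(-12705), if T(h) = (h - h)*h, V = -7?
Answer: 12705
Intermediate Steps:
T(h) = 0 (T(h) = 0*h = 0)
r = 0
s(o) = 0
s(V) - 1*(-12705) = 0 - 1*(-12705) = 0 + 12705 = 12705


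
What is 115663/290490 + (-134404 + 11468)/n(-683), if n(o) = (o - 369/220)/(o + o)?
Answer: -10732056242690773/43756218210 ≈ -2.4527e+5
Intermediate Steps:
n(o) = (-369/220 + o)/(2*o) (n(o) = (o - 369*1/220)/((2*o)) = (o - 369/220)*(1/(2*o)) = (-369/220 + o)*(1/(2*o)) = (-369/220 + o)/(2*o))
115663/290490 + (-134404 + 11468)/n(-683) = 115663/290490 + (-134404 + 11468)/(((1/440)*(-369 + 220*(-683))/(-683))) = 115663*(1/290490) - 122936*(-300520/(-369 - 150260)) = 115663/290490 - 122936/((1/440)*(-1/683)*(-150629)) = 115663/290490 - 122936/150629/300520 = 115663/290490 - 122936*300520/150629 = 115663/290490 - 36944726720/150629 = -10732056242690773/43756218210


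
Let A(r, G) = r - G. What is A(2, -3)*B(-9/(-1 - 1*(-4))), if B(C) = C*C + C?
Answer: 30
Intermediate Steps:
B(C) = C + C² (B(C) = C² + C = C + C²)
A(2, -3)*B(-9/(-1 - 1*(-4))) = (2 - 1*(-3))*((-9/(-1 - 1*(-4)))*(1 - 9/(-1 - 1*(-4)))) = (2 + 3)*((-9/(-1 + 4))*(1 - 9/(-1 + 4))) = 5*((-9/3)*(1 - 9/3)) = 5*((-9*⅓)*(1 - 9*⅓)) = 5*(-3*(1 - 3)) = 5*(-3*(-2)) = 5*6 = 30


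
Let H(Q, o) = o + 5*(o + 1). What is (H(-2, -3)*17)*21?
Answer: -4641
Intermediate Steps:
H(Q, o) = 5 + 6*o (H(Q, o) = o + 5*(1 + o) = o + (5 + 5*o) = 5 + 6*o)
(H(-2, -3)*17)*21 = ((5 + 6*(-3))*17)*21 = ((5 - 18)*17)*21 = -13*17*21 = -221*21 = -4641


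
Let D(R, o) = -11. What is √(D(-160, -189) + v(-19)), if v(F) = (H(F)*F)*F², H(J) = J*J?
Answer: I*√2476110 ≈ 1573.6*I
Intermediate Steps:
H(J) = J²
v(F) = F⁵ (v(F) = (F²*F)*F² = F³*F² = F⁵)
√(D(-160, -189) + v(-19)) = √(-11 + (-19)⁵) = √(-11 - 2476099) = √(-2476110) = I*√2476110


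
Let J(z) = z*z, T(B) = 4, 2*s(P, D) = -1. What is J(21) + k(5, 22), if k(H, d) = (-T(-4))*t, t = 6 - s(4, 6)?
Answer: 415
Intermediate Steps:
s(P, D) = -½ (s(P, D) = (½)*(-1) = -½)
t = 13/2 (t = 6 - 1*(-½) = 6 + ½ = 13/2 ≈ 6.5000)
J(z) = z²
k(H, d) = -26 (k(H, d) = -1*4*(13/2) = -4*13/2 = -26)
J(21) + k(5, 22) = 21² - 26 = 441 - 26 = 415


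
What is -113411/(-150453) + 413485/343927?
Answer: 101215163702/51744848931 ≈ 1.9560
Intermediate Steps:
-113411/(-150453) + 413485/343927 = -113411*(-1/150453) + 413485*(1/343927) = 113411/150453 + 413485/343927 = 101215163702/51744848931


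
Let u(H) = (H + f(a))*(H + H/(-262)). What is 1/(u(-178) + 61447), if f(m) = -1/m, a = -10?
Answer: 1310/121819961 ≈ 1.0754e-5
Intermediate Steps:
u(H) = 261*H*(⅒ + H)/262 (u(H) = (H - 1/(-10))*(H + H/(-262)) = (H - 1*(-⅒))*(H + H*(-1/262)) = (H + ⅒)*(H - H/262) = (⅒ + H)*(261*H/262) = 261*H*(⅒ + H)/262)
1/(u(-178) + 61447) = 1/((261/2620)*(-178)*(1 + 10*(-178)) + 61447) = 1/((261/2620)*(-178)*(1 - 1780) + 61447) = 1/((261/2620)*(-178)*(-1779) + 61447) = 1/(41324391/1310 + 61447) = 1/(121819961/1310) = 1310/121819961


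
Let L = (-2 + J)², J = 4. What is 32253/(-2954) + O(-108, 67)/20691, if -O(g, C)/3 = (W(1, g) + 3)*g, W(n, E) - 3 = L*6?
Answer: -70959327/6791246 ≈ -10.449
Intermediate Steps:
L = 4 (L = (-2 + 4)² = 2² = 4)
W(n, E) = 27 (W(n, E) = 3 + 4*6 = 3 + 24 = 27)
O(g, C) = -90*g (O(g, C) = -3*(27 + 3)*g = -90*g)
32253/(-2954) + O(-108, 67)/20691 = 32253/(-2954) - 90*(-108)/20691 = 32253*(-1/2954) + 9720*(1/20691) = -32253/2954 + 1080/2299 = -70959327/6791246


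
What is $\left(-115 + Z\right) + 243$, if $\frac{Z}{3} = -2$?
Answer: $122$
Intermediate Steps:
$Z = -6$ ($Z = 3 \left(-2\right) = -6$)
$\left(-115 + Z\right) + 243 = \left(-115 - 6\right) + 243 = -121 + 243 = 122$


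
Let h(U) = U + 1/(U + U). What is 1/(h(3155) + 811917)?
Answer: 6310/5143104321 ≈ 1.2269e-6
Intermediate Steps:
h(U) = U + 1/(2*U)
1/(h(3155) + 811917) = 1/((3155 + (1/2)/3155) + 811917) = 1/((3155 + (1/2)*(1/3155)) + 811917) = 1/((3155 + 1/6310) + 811917) = 1/(19908051/6310 + 811917) = 1/(5143104321/6310) = 6310/5143104321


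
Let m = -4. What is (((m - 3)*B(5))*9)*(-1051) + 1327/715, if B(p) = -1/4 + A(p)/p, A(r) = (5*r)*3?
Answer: 2793200713/2860 ≈ 9.7664e+5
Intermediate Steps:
A(r) = 15*r
B(p) = 59/4 (B(p) = -1/4 + (15*p)/p = -1*¼ + 15 = -¼ + 15 = 59/4)
(((m - 3)*B(5))*9)*(-1051) + 1327/715 = (((-4 - 3)*(59/4))*9)*(-1051) + 1327/715 = (-7*59/4*9)*(-1051) + 1327*(1/715) = -413/4*9*(-1051) + 1327/715 = -3717/4*(-1051) + 1327/715 = 3906567/4 + 1327/715 = 2793200713/2860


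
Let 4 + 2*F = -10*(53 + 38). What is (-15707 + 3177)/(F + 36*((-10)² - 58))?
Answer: -2506/211 ≈ -11.877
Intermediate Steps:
F = -457 (F = -2 + (-10*(53 + 38))/2 = -2 + (-10*91)/2 = -2 + (½)*(-910) = -2 - 455 = -457)
(-15707 + 3177)/(F + 36*((-10)² - 58)) = (-15707 + 3177)/(-457 + 36*((-10)² - 58)) = -12530/(-457 + 36*(100 - 58)) = -12530/(-457 + 36*42) = -12530/(-457 + 1512) = -12530/1055 = -12530*1/1055 = -2506/211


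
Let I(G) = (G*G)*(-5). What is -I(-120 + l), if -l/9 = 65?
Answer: 2485125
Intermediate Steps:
l = -585 (l = -9*65 = -585)
I(G) = -5*G**2 (I(G) = G**2*(-5) = -5*G**2)
-I(-120 + l) = -(-5)*(-120 - 585)**2 = -(-5)*(-705)**2 = -(-5)*497025 = -1*(-2485125) = 2485125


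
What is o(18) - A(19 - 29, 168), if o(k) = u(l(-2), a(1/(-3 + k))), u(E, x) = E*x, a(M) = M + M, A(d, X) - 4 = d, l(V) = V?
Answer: 86/15 ≈ 5.7333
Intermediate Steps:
A(d, X) = 4 + d
a(M) = 2*M
o(k) = -4/(-3 + k)
o(18) - A(19 - 29, 168) = -4/(-3 + 18) - (4 + (19 - 29)) = -4/15 - (4 - 10) = -4*1/15 - 1*(-6) = -4/15 + 6 = 86/15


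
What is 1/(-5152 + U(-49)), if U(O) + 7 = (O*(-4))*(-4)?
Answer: -1/5943 ≈ -0.00016827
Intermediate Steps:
U(O) = -7 + 16*O (U(O) = -7 + (O*(-4))*(-4) = -7 - 4*O*(-4) = -7 + 16*O)
1/(-5152 + U(-49)) = 1/(-5152 + (-7 + 16*(-49))) = 1/(-5152 + (-7 - 784)) = 1/(-5152 - 791) = 1/(-5943) = -1/5943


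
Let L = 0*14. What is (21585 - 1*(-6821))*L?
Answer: 0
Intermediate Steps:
L = 0
(21585 - 1*(-6821))*L = (21585 - 1*(-6821))*0 = (21585 + 6821)*0 = 28406*0 = 0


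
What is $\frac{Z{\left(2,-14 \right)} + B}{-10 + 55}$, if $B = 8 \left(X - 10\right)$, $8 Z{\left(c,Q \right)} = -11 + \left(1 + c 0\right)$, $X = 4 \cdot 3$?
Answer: $\frac{59}{180} \approx 0.32778$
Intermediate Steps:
$X = 12$
$Z{\left(c,Q \right)} = - \frac{5}{4}$ ($Z{\left(c,Q \right)} = \frac{-11 + \left(1 + c 0\right)}{8} = \frac{-11 + \left(1 + 0\right)}{8} = \frac{-11 + 1}{8} = \frac{1}{8} \left(-10\right) = - \frac{5}{4}$)
$B = 16$ ($B = 8 \left(12 - 10\right) = 8 \cdot 2 = 16$)
$\frac{Z{\left(2,-14 \right)} + B}{-10 + 55} = \frac{- \frac{5}{4} + 16}{-10 + 55} = \frac{59}{4 \cdot 45} = \frac{59}{4} \cdot \frac{1}{45} = \frac{59}{180}$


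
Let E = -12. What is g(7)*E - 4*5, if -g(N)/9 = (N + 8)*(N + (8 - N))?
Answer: 12940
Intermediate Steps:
g(N) = -576 - 72*N (g(N) = -9*(N + 8)*(N + (8 - N)) = -9*(8 + N)*8 = -9*(64 + 8*N) = -576 - 72*N)
g(7)*E - 4*5 = (-576 - 72*7)*(-12) - 4*5 = (-576 - 504)*(-12) - 20 = -1080*(-12) - 20 = 12960 - 20 = 12940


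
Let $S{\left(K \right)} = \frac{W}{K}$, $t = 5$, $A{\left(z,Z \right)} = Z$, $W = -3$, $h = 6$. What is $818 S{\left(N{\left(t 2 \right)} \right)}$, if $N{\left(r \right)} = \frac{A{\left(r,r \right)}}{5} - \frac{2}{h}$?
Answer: $- \frac{7362}{5} \approx -1472.4$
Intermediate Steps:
$N{\left(r \right)} = - \frac{1}{3} + \frac{r}{5}$ ($N{\left(r \right)} = \frac{r}{5} - \frac{2}{6} = r \frac{1}{5} - \frac{1}{3} = \frac{r}{5} - \frac{1}{3} = - \frac{1}{3} + \frac{r}{5}$)
$S{\left(K \right)} = - \frac{3}{K}$
$818 S{\left(N{\left(t 2 \right)} \right)} = 818 \left(- \frac{3}{- \frac{1}{3} + \frac{5 \cdot 2}{5}}\right) = 818 \left(- \frac{3}{- \frac{1}{3} + \frac{1}{5} \cdot 10}\right) = 818 \left(- \frac{3}{- \frac{1}{3} + 2}\right) = 818 \left(- \frac{3}{\frac{5}{3}}\right) = 818 \left(\left(-3\right) \frac{3}{5}\right) = 818 \left(- \frac{9}{5}\right) = - \frac{7362}{5}$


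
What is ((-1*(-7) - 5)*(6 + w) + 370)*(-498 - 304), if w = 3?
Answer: -311176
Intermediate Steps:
((-1*(-7) - 5)*(6 + w) + 370)*(-498 - 304) = ((-1*(-7) - 5)*(6 + 3) + 370)*(-498 - 304) = ((7 - 5)*9 + 370)*(-802) = (2*9 + 370)*(-802) = (18 + 370)*(-802) = 388*(-802) = -311176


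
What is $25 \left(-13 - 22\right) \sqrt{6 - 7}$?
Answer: $- 875 i \approx - 875.0 i$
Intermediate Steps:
$25 \left(-13 - 22\right) \sqrt{6 - 7} = 25 \left(-35\right) \sqrt{-1} = - 875 i$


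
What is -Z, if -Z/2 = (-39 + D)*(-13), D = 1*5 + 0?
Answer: 884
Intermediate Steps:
D = 5 (D = 5 + 0 = 5)
Z = -884 (Z = -2*(-39 + 5)*(-13) = -(-68)*(-13) = -2*442 = -884)
-Z = -1*(-884) = 884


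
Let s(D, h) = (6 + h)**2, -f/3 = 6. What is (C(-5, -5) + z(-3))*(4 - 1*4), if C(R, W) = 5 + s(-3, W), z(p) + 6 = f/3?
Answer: 0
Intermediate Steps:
f = -18 (f = -3*6 = -18)
z(p) = -12 (z(p) = -6 - 18/3 = -6 - 18*1/3 = -6 - 6 = -12)
C(R, W) = 5 + (6 + W)**2
(C(-5, -5) + z(-3))*(4 - 1*4) = ((5 + (6 - 5)**2) - 12)*(4 - 1*4) = ((5 + 1**2) - 12)*(4 - 4) = ((5 + 1) - 12)*0 = (6 - 12)*0 = -6*0 = 0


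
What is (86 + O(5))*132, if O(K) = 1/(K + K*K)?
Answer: 56782/5 ≈ 11356.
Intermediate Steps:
O(K) = 1/(K + K²)
(86 + O(5))*132 = (86 + 1/(5*(1 + 5)))*132 = (86 + (⅕)/6)*132 = (86 + (⅕)*(⅙))*132 = (86 + 1/30)*132 = (2581/30)*132 = 56782/5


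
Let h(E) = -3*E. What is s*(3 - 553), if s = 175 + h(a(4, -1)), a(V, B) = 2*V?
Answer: -83050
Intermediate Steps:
s = 151 (s = 175 - 6*4 = 175 - 3*8 = 175 - 24 = 151)
s*(3 - 553) = 151*(3 - 553) = 151*(-550) = -83050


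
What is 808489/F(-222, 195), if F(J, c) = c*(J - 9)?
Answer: -73499/4095 ≈ -17.948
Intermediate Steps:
F(J, c) = c*(-9 + J)
808489/F(-222, 195) = 808489/((195*(-9 - 222))) = 808489/((195*(-231))) = 808489/(-45045) = 808489*(-1/45045) = -73499/4095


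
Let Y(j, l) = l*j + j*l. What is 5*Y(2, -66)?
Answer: -1320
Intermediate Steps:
Y(j, l) = 2*j*l (Y(j, l) = j*l + j*l = 2*j*l)
5*Y(2, -66) = 5*(2*2*(-66)) = 5*(-264) = -1320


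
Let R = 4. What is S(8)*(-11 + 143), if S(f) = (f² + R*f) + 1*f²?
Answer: 21120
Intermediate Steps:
S(f) = 2*f² + 4*f (S(f) = (f² + 4*f) + 1*f² = (f² + 4*f) + f² = 2*f² + 4*f)
S(8)*(-11 + 143) = (2*8*(2 + 8))*(-11 + 143) = (2*8*10)*132 = 160*132 = 21120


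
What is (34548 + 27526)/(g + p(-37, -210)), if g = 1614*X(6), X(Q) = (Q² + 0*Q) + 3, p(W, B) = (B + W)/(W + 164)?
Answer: 7883398/7993895 ≈ 0.98618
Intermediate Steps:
p(W, B) = (B + W)/(164 + W)
X(Q) = 3 + Q² (X(Q) = (Q² + 0) + 3 = Q² + 3 = 3 + Q²)
g = 62946 (g = 1614*(3 + 6²) = 1614*(3 + 36) = 1614*39 = 62946)
(34548 + 27526)/(g + p(-37, -210)) = (34548 + 27526)/(62946 + (-210 - 37)/(164 - 37)) = 62074/(62946 - 247/127) = 62074/(7993895/127) = 62074*(127/7993895) = 7883398/7993895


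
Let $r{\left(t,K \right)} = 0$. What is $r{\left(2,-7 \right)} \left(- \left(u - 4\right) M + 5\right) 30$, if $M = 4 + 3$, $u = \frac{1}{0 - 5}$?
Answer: $0$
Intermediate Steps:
$u = - \frac{1}{5}$ ($u = \frac{1}{-5} = - \frac{1}{5} \approx -0.2$)
$M = 7$
$r{\left(2,-7 \right)} \left(- \left(u - 4\right) M + 5\right) 30 = 0 \left(- \left(- \frac{1}{5} - 4\right) 7 + 5\right) 30 = 0 \left(- \frac{\left(-21\right) 7}{5} + 5\right) 30 = 0 \left(\left(-1\right) \left(- \frac{147}{5}\right) + 5\right) 30 = 0 \left(\frac{147}{5} + 5\right) 30 = 0 \cdot \frac{172}{5} \cdot 30 = 0 \cdot 30 = 0$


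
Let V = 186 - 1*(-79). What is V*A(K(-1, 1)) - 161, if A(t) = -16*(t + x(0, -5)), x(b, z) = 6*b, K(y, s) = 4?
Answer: -17121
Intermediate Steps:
V = 265 (V = 186 + 79 = 265)
A(t) = -16*t (A(t) = -16*(t + 6*0) = -16*(t + 0) = -16*t)
V*A(K(-1, 1)) - 161 = 265*(-16*4) - 161 = 265*(-64) - 161 = -16960 - 161 = -17121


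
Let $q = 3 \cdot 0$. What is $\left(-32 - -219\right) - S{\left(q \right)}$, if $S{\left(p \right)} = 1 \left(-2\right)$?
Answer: $189$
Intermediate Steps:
$q = 0$
$S{\left(p \right)} = -2$
$\left(-32 - -219\right) - S{\left(q \right)} = \left(-32 - -219\right) - -2 = \left(-32 + 219\right) + 2 = 187 + 2 = 189$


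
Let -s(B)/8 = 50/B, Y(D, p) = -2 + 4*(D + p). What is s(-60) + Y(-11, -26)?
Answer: -430/3 ≈ -143.33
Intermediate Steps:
Y(D, p) = -2 + 4*D + 4*p (Y(D, p) = -2 + (4*D + 4*p) = -2 + 4*D + 4*p)
s(B) = -400/B
s(-60) + Y(-11, -26) = -400/(-60) + (-2 + 4*(-11) + 4*(-26)) = -400*(-1/60) + (-2 - 44 - 104) = 20/3 - 150 = -430/3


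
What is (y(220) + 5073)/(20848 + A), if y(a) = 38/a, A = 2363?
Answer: 558049/2553210 ≈ 0.21857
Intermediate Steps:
(y(220) + 5073)/(20848 + A) = (38/220 + 5073)/(20848 + 2363) = (38*(1/220) + 5073)/23211 = (19/110 + 5073)*(1/23211) = (558049/110)*(1/23211) = 558049/2553210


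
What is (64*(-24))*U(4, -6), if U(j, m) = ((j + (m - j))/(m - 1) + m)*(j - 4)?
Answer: 0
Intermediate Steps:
U(j, m) = (-4 + j)*(m + m/(-1 + m)) (U(j, m) = (m/(-1 + m) + m)*(-4 + j) = (m + m/(-1 + m))*(-4 + j) = (-4 + j)*(m + m/(-1 + m)))
(64*(-24))*U(4, -6) = (64*(-24))*((-6)²*(-4 + 4)/(-1 - 6)) = -55296*0/(-7) = -55296*(-1)*0/7 = -1536*0 = 0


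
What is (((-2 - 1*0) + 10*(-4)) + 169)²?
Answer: 16129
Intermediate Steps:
(((-2 - 1*0) + 10*(-4)) + 169)² = (((-2 + 0) - 40) + 169)² = ((-2 - 40) + 169)² = (-42 + 169)² = 127² = 16129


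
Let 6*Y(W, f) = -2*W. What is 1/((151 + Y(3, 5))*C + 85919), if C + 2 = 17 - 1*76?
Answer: 1/76769 ≈ 1.3026e-5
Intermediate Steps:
Y(W, f) = -W/3 (Y(W, f) = (-2*W)/6 = -W/3)
C = -61 (C = -2 + (17 - 1*76) = -2 + (17 - 76) = -2 - 59 = -61)
1/((151 + Y(3, 5))*C + 85919) = 1/((151 - ⅓*3)*(-61) + 85919) = 1/((151 - 1)*(-61) + 85919) = 1/(150*(-61) + 85919) = 1/(-9150 + 85919) = 1/76769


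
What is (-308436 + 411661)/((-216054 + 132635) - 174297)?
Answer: -103225/257716 ≈ -0.40054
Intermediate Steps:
(-308436 + 411661)/((-216054 + 132635) - 174297) = 103225/(-83419 - 174297) = 103225/(-257716) = 103225*(-1/257716) = -103225/257716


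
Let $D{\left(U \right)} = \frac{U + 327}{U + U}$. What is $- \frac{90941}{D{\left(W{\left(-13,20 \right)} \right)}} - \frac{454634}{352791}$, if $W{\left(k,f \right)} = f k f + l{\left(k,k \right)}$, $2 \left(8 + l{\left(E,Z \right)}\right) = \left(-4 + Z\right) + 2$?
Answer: $- \frac{223107820317980}{1149745869} \approx -1.9405 \cdot 10^{5}$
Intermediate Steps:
$l{\left(E,Z \right)} = -9 + \frac{Z}{2}$ ($l{\left(E,Z \right)} = -8 + \frac{\left(-4 + Z\right) + 2}{2} = -8 + \frac{-2 + Z}{2} = -8 + \left(-1 + \frac{Z}{2}\right) = -9 + \frac{Z}{2}$)
$W{\left(k,f \right)} = -9 + \frac{k}{2} + k f^{2}$ ($W{\left(k,f \right)} = f k f + \left(-9 + \frac{k}{2}\right) = k f^{2} + \left(-9 + \frac{k}{2}\right) = -9 + \frac{k}{2} + k f^{2}$)
$D{\left(U \right)} = \frac{327 + U}{2 U}$
$- \frac{90941}{D{\left(W{\left(-13,20 \right)} \right)}} - \frac{454634}{352791} = - \frac{90941}{\frac{1}{2} \frac{1}{-9 + \frac{1}{2} \left(-13\right) - 13 \cdot 20^{2}} \left(327 - \left(\frac{31}{2} + 5200\right)\right)} - \frac{454634}{352791} = - \frac{90941}{\frac{1}{2} \frac{1}{-9 - \frac{13}{2} - 5200} \left(327 - \frac{10431}{2}\right)} - \frac{454634}{352791} = - \frac{90941}{\frac{1}{2} \frac{1}{- \frac{10431}{2}} \left(327 - \frac{10431}{2}\right)} - \frac{454634}{352791} = - \frac{90941}{\frac{1}{2} \left(- \frac{2}{10431}\right) \left(- \frac{9777}{2}\right)} - \frac{454634}{352791} = - \frac{90941}{\frac{3259}{6954}} - \frac{454634}{352791} = \left(-90941\right) \frac{6954}{3259} - \frac{454634}{352791} = - \frac{632403714}{3259} - \frac{454634}{352791} = - \frac{223107820317980}{1149745869}$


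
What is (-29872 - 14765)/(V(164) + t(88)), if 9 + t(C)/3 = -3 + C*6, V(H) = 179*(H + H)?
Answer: -44637/60260 ≈ -0.74074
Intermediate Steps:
V(H) = 358*H (V(H) = 179*(2*H) = 358*H)
t(C) = -36 + 18*C (t(C) = -27 + 3*(-3 + C*6) = -27 + 3*(-3 + 6*C) = -27 + (-9 + 18*C) = -36 + 18*C)
(-29872 - 14765)/(V(164) + t(88)) = (-29872 - 14765)/(358*164 + (-36 + 18*88)) = -44637/(58712 + (-36 + 1584)) = -44637/(58712 + 1548) = -44637/60260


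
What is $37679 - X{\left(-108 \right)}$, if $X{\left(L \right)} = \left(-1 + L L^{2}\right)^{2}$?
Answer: $-1586876804690$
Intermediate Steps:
$X{\left(L \right)} = \left(-1 + L^{3}\right)^{2}$
$37679 - X{\left(-108 \right)} = 37679 - \left(-1 + \left(-108\right)^{3}\right)^{2} = 37679 - \left(-1 - 1259712\right)^{2} = 37679 - \left(-1259713\right)^{2} = 37679 - 1586876842369 = -1586876804690$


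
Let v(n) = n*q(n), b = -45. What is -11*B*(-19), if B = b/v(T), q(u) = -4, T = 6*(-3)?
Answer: -1045/8 ≈ -130.63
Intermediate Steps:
T = -18
v(n) = -4*n (v(n) = n*(-4) = -4*n)
B = -5/8 (B = -45/((-4*(-18))) = -45/72 = -45*1/72 = -5/8 ≈ -0.62500)
-11*B*(-19) = -11*(-5/8)*(-19) = (55/8)*(-19) = -1045/8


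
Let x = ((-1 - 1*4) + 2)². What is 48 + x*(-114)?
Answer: -978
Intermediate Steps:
x = 9 (x = ((-1 - 4) + 2)² = (-5 + 2)² = (-3)² = 9)
48 + x*(-114) = 48 + 9*(-114) = 48 - 1026 = -978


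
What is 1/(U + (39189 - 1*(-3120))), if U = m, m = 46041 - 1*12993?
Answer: 1/75357 ≈ 1.3270e-5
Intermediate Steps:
m = 33048 (m = 46041 - 12993 = 33048)
U = 33048
1/(U + (39189 - 1*(-3120))) = 1/(33048 + (39189 - 1*(-3120))) = 1/(33048 + (39189 + 3120)) = 1/(33048 + 42309) = 1/75357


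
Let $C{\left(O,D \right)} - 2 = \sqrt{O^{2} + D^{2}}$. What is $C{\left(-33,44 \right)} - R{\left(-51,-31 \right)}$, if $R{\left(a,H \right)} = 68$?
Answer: $-11$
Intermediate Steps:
$C{\left(O,D \right)} = 2 + \sqrt{D^{2} + O^{2}}$ ($C{\left(O,D \right)} = 2 + \sqrt{O^{2} + D^{2}} = 2 + \sqrt{D^{2} + O^{2}}$)
$C{\left(-33,44 \right)} - R{\left(-51,-31 \right)} = \left(2 + \sqrt{44^{2} + \left(-33\right)^{2}}\right) - 68 = \left(2 + \sqrt{1936 + 1089}\right) - 68 = \left(2 + \sqrt{3025}\right) - 68 = \left(2 + 55\right) - 68 = 57 - 68 = -11$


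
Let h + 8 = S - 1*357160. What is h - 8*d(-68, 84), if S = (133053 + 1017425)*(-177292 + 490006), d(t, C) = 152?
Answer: 359770218908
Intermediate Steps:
S = 359770577292 (S = 1150478*312714 = 359770577292)
h = 359770220124 (h = -8 + (359770577292 - 1*357160) = -8 + (359770577292 - 357160) = -8 + 359770220132 = 359770220124)
h - 8*d(-68, 84) = 359770220124 - 8*152 = 359770220124 - 1216 = 359770218908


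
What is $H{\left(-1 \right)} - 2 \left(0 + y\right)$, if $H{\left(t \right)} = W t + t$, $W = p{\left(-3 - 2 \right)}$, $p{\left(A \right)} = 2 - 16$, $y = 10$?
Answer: $-7$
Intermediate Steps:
$p{\left(A \right)} = -14$ ($p{\left(A \right)} = 2 - 16 = -14$)
$W = -14$
$H{\left(t \right)} = - 13 t$ ($H{\left(t \right)} = - 14 t + t = - 13 t$)
$H{\left(-1 \right)} - 2 \left(0 + y\right) = \left(-13\right) \left(-1\right) - 2 \left(0 + 10\right) = 13 - 2 \cdot 10 = 13 - 20 = -7$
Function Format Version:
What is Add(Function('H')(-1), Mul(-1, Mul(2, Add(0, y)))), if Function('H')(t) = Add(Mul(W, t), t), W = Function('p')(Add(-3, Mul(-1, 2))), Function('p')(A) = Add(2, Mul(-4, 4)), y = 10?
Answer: -7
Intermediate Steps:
Function('p')(A) = -14 (Function('p')(A) = Add(2, -16) = -14)
W = -14
Function('H')(t) = Mul(-13, t) (Function('H')(t) = Add(Mul(-14, t), t) = Mul(-13, t))
Add(Function('H')(-1), Mul(-1, Mul(2, Add(0, y)))) = Add(Mul(-13, -1), Mul(-1, Mul(2, Add(0, 10)))) = Add(13, Mul(-1, Mul(2, 10))) = Add(13, Mul(-1, 20)) = Add(13, -20) = -7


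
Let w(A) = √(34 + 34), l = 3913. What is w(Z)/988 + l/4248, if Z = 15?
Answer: 3913/4248 + √17/494 ≈ 0.92949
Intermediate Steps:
w(A) = 2*√17 (w(A) = √68 = 2*√17)
w(Z)/988 + l/4248 = (2*√17)/988 + 3913/4248 = (2*√17)*(1/988) + 3913*(1/4248) = √17/494 + 3913/4248 = 3913/4248 + √17/494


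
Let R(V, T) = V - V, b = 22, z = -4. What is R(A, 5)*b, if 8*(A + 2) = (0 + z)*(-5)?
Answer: 0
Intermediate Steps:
A = 1/2 (A = -2 + ((0 - 4)*(-5))/8 = -2 + (-4*(-5))/8 = -2 + (1/8)*20 = -2 + 5/2 = 1/2 ≈ 0.50000)
R(V, T) = 0
R(A, 5)*b = 0*22 = 0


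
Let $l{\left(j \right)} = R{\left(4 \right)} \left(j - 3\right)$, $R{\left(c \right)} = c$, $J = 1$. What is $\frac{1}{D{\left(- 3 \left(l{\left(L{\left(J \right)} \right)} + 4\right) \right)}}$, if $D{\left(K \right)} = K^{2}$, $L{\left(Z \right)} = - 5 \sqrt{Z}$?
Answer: $\frac{1}{7056} \approx 0.00014172$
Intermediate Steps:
$l{\left(j \right)} = -12 + 4 j$ ($l{\left(j \right)} = 4 \left(j - 3\right) = 4 \left(-3 + j\right) = -12 + 4 j$)
$\frac{1}{D{\left(- 3 \left(l{\left(L{\left(J \right)} \right)} + 4\right) \right)}} = \frac{1}{\left(- 3 \left(\left(-12 + 4 \left(- 5 \sqrt{1}\right)\right) + 4\right)\right)^{2}} = \frac{1}{\left(- 3 \left(\left(-12 + 4 \left(\left(-5\right) 1\right)\right) + 4\right)\right)^{2}} = \frac{1}{\left(- 3 \left(\left(-12 + 4 \left(-5\right)\right) + 4\right)\right)^{2}} = \frac{1}{\left(- 3 \left(\left(-12 - 20\right) + 4\right)\right)^{2}} = \frac{1}{\left(- 3 \left(-32 + 4\right)\right)^{2}} = \frac{1}{\left(\left(-3\right) \left(-28\right)\right)^{2}} = \frac{1}{84^{2}} = \frac{1}{7056}$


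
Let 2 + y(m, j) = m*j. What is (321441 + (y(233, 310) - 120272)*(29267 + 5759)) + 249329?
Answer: -1682218374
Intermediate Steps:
y(m, j) = -2 + j*m (y(m, j) = -2 + m*j = -2 + j*m)
(321441 + (y(233, 310) - 120272)*(29267 + 5759)) + 249329 = (321441 + ((-2 + 310*233) - 120272)*(29267 + 5759)) + 249329 = (321441 + ((-2 + 72230) - 120272)*35026) + 249329 = (321441 + (72228 - 120272)*35026) + 249329 = (321441 - 48044*35026) + 249329 = (321441 - 1682789144) + 249329 = -1682467703 + 249329 = -1682218374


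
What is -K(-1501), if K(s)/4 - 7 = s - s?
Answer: -28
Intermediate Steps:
K(s) = 28 (K(s) = 28 + 4*(s - s) = 28 + 4*0 = 28 + 0 = 28)
-K(-1501) = -1*28 = -28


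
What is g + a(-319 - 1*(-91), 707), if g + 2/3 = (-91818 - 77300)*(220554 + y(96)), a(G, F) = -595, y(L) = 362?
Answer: -112082618051/3 ≈ -3.7361e+10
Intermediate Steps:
g = -112082616266/3 (g = -2/3 + (-91818 - 77300)*(220554 + 362) = -2/3 - 169118*220916 = -2/3 - 37360872088 = -112082616266/3 ≈ -3.7361e+10)
g + a(-319 - 1*(-91), 707) = -112082616266/3 - 595 = -112082618051/3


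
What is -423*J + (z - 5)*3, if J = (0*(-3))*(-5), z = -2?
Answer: -21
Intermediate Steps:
J = 0 (J = 0*(-5) = 0)
-423*J + (z - 5)*3 = -423*0 + (-2 - 5)*3 = 0 - 7*3 = 0 - 21 = -21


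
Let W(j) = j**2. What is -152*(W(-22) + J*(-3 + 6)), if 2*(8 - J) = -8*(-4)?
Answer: -69920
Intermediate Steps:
J = -8 (J = 8 - (-4)*(-4) = 8 - 1/2*32 = 8 - 16 = -8)
-152*(W(-22) + J*(-3 + 6)) = -152*((-22)**2 - 8*(-3 + 6)) = -152*(484 - 8*3) = -152*(484 - 24) = -152*460 = -69920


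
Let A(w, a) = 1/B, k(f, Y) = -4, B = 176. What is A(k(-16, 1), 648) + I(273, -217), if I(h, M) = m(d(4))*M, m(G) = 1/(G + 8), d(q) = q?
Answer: -9545/528 ≈ -18.078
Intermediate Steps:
m(G) = 1/(8 + G)
A(w, a) = 1/176
I(h, M) = M/12 (I(h, M) = M/(8 + 4) = M/12)
A(k(-16, 1), 648) + I(273, -217) = 1/176 + (1/12)*(-217) = 1/176 - 217/12 = -9545/528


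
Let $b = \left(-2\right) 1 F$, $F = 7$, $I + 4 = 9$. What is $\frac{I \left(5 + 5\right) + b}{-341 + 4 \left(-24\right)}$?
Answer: $- \frac{36}{437} \approx -0.08238$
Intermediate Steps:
$I = 5$ ($I = -4 + 9 = 5$)
$b = -14$ ($b = \left(-2\right) 1 \cdot 7 = \left(-2\right) 7 = -14$)
$\frac{I \left(5 + 5\right) + b}{-341 + 4 \left(-24\right)} = \frac{5 \left(5 + 5\right) - 14}{-341 + 4 \left(-24\right)} = \frac{5 \cdot 10 - 14}{-341 - 96} = \frac{50 - 14}{-437} = 36 \left(- \frac{1}{437}\right) = - \frac{36}{437}$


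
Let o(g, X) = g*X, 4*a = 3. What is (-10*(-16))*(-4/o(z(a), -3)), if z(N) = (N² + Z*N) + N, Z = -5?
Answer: -10240/117 ≈ -87.521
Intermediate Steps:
a = ¾ (a = (¼)*3 = ¾ ≈ 0.75000)
z(N) = N² - 4*N (z(N) = (N² - 5*N) + N = N² - 4*N)
o(g, X) = X*g
(-10*(-16))*(-4/o(z(a), -3)) = (-10*(-16))*(-4*(-4/(9*(-4 + ¾)))) = 160*(-4/((-9*(-13)/(4*4)))) = 160*(-4/((-3*(-39/16)))) = 160*(-4/117/16) = 160*(-4*16/117) = 160*(-64/117) = -10240/117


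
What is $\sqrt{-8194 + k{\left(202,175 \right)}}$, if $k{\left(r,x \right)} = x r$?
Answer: $2 \sqrt{6789} \approx 164.79$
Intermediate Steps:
$k{\left(r,x \right)} = r x$
$\sqrt{-8194 + k{\left(202,175 \right)}} = \sqrt{-8194 + 202 \cdot 175} = \sqrt{-8194 + 35350} = \sqrt{27156} = 2 \sqrt{6789}$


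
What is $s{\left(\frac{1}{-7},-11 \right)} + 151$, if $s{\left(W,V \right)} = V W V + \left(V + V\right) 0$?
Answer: $\frac{936}{7} \approx 133.71$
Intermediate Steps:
$s{\left(W,V \right)} = W V^{2}$ ($s{\left(W,V \right)} = W V^{2} + 2 V 0 = W V^{2} + 0 = W V^{2}$)
$s{\left(\frac{1}{-7},-11 \right)} + 151 = \frac{\left(-11\right)^{2}}{-7} + 151 = \left(- \frac{1}{7}\right) 121 + 151 = - \frac{121}{7} + 151 = \frac{936}{7}$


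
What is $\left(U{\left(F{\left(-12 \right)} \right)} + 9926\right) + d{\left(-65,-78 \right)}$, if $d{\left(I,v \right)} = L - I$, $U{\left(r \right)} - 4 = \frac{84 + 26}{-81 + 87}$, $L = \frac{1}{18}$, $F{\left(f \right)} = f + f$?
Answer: $\frac{180241}{18} \approx 10013.0$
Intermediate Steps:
$F{\left(f \right)} = 2 f$
$L = \frac{1}{18} \approx 0.055556$
$U{\left(r \right)} = \frac{67}{3}$ ($U{\left(r \right)} = 4 + \frac{84 + 26}{-81 + 87} = 4 + \frac{110}{6} = 4 + 110 \cdot \frac{1}{6} = 4 + \frac{55}{3} = \frac{67}{3}$)
$d{\left(I,v \right)} = \frac{1}{18} - I$
$\left(U{\left(F{\left(-12 \right)} \right)} + 9926\right) + d{\left(-65,-78 \right)} = \left(\frac{67}{3} + 9926\right) + \left(\frac{1}{18} - -65\right) = \frac{29845}{3} + \left(\frac{1}{18} + 65\right) = \frac{29845}{3} + \frac{1171}{18} = \frac{180241}{18}$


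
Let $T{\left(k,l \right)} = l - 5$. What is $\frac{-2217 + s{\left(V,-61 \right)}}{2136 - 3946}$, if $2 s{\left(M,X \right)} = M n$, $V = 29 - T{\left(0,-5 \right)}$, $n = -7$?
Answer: $\frac{4707}{3620} \approx 1.3003$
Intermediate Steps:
$T{\left(k,l \right)} = -5 + l$ ($T{\left(k,l \right)} = l - 5 = -5 + l$)
$V = 39$ ($V = 29 - \left(-5 - 5\right) = 29 - -10 = 29 + 10 = 39$)
$s{\left(M,X \right)} = - \frac{7 M}{2}$ ($s{\left(M,X \right)} = \frac{M \left(-7\right)}{2} = \frac{\left(-7\right) M}{2} = - \frac{7 M}{2}$)
$\frac{-2217 + s{\left(V,-61 \right)}}{2136 - 3946} = \frac{-2217 - \frac{273}{2}}{2136 - 3946} = \frac{-2217 - \frac{273}{2}}{-1810} = \left(- \frac{4707}{2}\right) \left(- \frac{1}{1810}\right) = \frac{4707}{3620}$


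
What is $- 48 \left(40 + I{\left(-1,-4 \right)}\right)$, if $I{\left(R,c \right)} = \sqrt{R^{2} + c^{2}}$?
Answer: $-1920 - 48 \sqrt{17} \approx -2117.9$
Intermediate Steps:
$- 48 \left(40 + I{\left(-1,-4 \right)}\right) = - 48 \left(40 + \sqrt{\left(-1\right)^{2} + \left(-4\right)^{2}}\right) = - 48 \left(40 + \sqrt{1 + 16}\right) = - 48 \left(40 + \sqrt{17}\right) = -1920 - 48 \sqrt{17}$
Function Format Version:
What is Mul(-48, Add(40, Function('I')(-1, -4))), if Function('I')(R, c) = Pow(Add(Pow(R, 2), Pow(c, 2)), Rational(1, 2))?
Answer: Add(-1920, Mul(-48, Pow(17, Rational(1, 2)))) ≈ -2117.9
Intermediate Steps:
Mul(-48, Add(40, Function('I')(-1, -4))) = Mul(-48, Add(40, Pow(Add(Pow(-1, 2), Pow(-4, 2)), Rational(1, 2)))) = Mul(-48, Add(40, Pow(Add(1, 16), Rational(1, 2)))) = Mul(-48, Add(40, Pow(17, Rational(1, 2)))) = Add(-1920, Mul(-48, Pow(17, Rational(1, 2))))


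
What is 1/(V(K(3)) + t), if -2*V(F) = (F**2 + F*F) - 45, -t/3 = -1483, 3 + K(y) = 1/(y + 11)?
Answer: 196/874733 ≈ 0.00022407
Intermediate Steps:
K(y) = -3 + 1/(11 + y) (K(y) = -3 + 1/(y + 11) = -3 + 1/(11 + y))
t = 4449 (t = -3*(-1483) = 4449)
V(F) = 45/2 - F**2 (V(F) = -((F**2 + F*F) - 45)/2 = -((F**2 + F**2) - 45)/2 = -(2*F**2 - 45)/2 = -(-45 + 2*F**2)/2 = 45/2 - F**2)
1/(V(K(3)) + t) = 1/((45/2 - ((-32 - 3*3)/(11 + 3))**2) + 4449) = 1/((45/2 - ((-32 - 9)/14)**2) + 4449) = 1/((45/2 - ((1/14)*(-41))**2) + 4449) = 1/((45/2 - (-41/14)**2) + 4449) = 1/((45/2 - 1*1681/196) + 4449) = 1/((45/2 - 1681/196) + 4449) = 1/(2729/196 + 4449) = 1/(874733/196) = 196/874733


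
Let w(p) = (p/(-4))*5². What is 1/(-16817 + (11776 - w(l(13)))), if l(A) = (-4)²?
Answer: -1/4941 ≈ -0.00020239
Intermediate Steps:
l(A) = 16
w(p) = -25*p/4 (w(p) = (p*(-¼))*25 = -p/4*25 = -25*p/4)
1/(-16817 + (11776 - w(l(13)))) = 1/(-16817 + (11776 - (-25)*16/4)) = 1/(-16817 + (11776 - 1*(-100))) = 1/(-16817 + (11776 + 100)) = 1/(-16817 + 11876) = 1/(-4941) = -1/4941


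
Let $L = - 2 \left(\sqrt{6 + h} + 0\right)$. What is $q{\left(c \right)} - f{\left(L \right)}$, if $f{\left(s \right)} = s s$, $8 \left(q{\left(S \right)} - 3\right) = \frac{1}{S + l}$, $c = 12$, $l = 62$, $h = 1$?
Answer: $- \frac{14799}{592} \approx -24.998$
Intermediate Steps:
$L = - 2 \sqrt{7}$ ($L = - 2 \left(\sqrt{6 + 1} + 0\right) = - 2 \left(\sqrt{7} + 0\right) = - 2 \sqrt{7} \approx -5.2915$)
$q{\left(S \right)} = 3 + \frac{1}{8 \left(62 + S\right)}$ ($q{\left(S \right)} = 3 + \frac{1}{8 \left(S + 62\right)} = 3 + \frac{1}{8 \left(62 + S\right)}$)
$f{\left(s \right)} = s^{2}$
$q{\left(c \right)} - f{\left(L \right)} = \frac{1489 + 24 \cdot 12}{8 \left(62 + 12\right)} - \left(- 2 \sqrt{7}\right)^{2} = \frac{1489 + 288}{8 \cdot 74} - 28 = \frac{1}{8} \cdot \frac{1}{74} \cdot 1777 - 28 = \frac{1777}{592} - 28 = - \frac{14799}{592}$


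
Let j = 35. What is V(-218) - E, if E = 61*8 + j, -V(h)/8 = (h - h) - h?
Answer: -2267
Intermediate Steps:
V(h) = 8*h (V(h) = -8*((h - h) - h) = -8*(0 - h) = -(-8)*h = 8*h)
E = 523 (E = 61*8 + 35 = 488 + 35 = 523)
V(-218) - E = 8*(-218) - 1*523 = -1744 - 523 = -2267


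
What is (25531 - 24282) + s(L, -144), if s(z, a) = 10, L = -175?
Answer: 1259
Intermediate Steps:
(25531 - 24282) + s(L, -144) = (25531 - 24282) + 10 = 1249 + 10 = 1259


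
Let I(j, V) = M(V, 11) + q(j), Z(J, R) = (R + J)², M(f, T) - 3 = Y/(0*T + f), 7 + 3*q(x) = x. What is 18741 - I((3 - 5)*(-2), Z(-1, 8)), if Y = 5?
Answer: 918206/49 ≈ 18739.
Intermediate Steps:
q(x) = -7/3 + x/3
M(f, T) = 3 + 5/f (M(f, T) = 3 + 5/(0*T + f) = 3 + 5/(0 + f) = 3 + 5/f)
Z(J, R) = (J + R)²
I(j, V) = ⅔ + 5/V + j/3 (I(j, V) = (3 + 5/V) + (-7/3 + j/3) = ⅔ + 5/V + j/3)
18741 - I((3 - 5)*(-2), Z(-1, 8)) = 18741 - (15 + (-1 + 8)²*(2 + (3 - 5)*(-2)))/(3*((-1 + 8)²)) = 18741 - (15 + 7²*(2 - 2*(-2)))/(3*(7²)) = 18741 - (15 + 49*(2 + 4))/(3*49) = 18741 - (15 + 49*6)/(3*49) = 18741 - (15 + 294)/(3*49) = 18741 - 309/(3*49) = 18741 - 1*103/49 = 18741 - 103/49 = 918206/49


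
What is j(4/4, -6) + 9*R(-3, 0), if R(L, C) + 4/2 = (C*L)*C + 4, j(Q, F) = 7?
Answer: 25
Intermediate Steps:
R(L, C) = 2 + L*C**2 (R(L, C) = -2 + ((C*L)*C + 4) = -2 + (L*C**2 + 4) = -2 + (4 + L*C**2) = 2 + L*C**2)
j(4/4, -6) + 9*R(-3, 0) = 7 + 9*(2 - 3*0**2) = 7 + 9*(2 - 3*0) = 7 + 9*(2 + 0) = 7 + 9*2 = 7 + 18 = 25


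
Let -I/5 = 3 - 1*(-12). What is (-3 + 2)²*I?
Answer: -75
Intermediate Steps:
I = -75 (I = -5*(3 - 1*(-12)) = -5*(3 + 12) = -5*15 = -75)
(-3 + 2)²*I = (-3 + 2)²*(-75) = (-1)²*(-75) = 1*(-75) = -75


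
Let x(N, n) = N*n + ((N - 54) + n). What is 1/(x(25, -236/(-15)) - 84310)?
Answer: -15/1258949 ≈ -1.1915e-5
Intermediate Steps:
x(N, n) = -54 + N + n + N*n (x(N, n) = N*n + ((-54 + N) + n) = N*n + (-54 + N + n) = -54 + N + n + N*n)
1/(x(25, -236/(-15)) - 84310) = 1/((-54 + 25 - 236/(-15) + 25*(-236/(-15))) - 84310) = 1/((-54 + 25 - 236*(-1/15) + 25*(-236*(-1/15))) - 84310) = 1/((-54 + 25 + 236/15 + 25*(236/15)) - 84310) = 1/((-54 + 25 + 236/15 + 1180/3) - 84310) = 1/(5701/15 - 84310) = 1/(-1258949/15) = -15/1258949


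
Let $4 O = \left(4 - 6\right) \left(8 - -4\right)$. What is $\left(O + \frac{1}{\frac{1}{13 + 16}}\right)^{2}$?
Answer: $529$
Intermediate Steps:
$O = -6$ ($O = \frac{\left(4 - 6\right) \left(8 - -4\right)}{4} = \frac{\left(-2\right) \left(8 + 4\right)}{4} = \frac{\left(-2\right) 12}{4} = \frac{1}{4} \left(-24\right) = -6$)
$\left(O + \frac{1}{\frac{1}{13 + 16}}\right)^{2} = \left(-6 + \frac{1}{\frac{1}{13 + 16}}\right)^{2} = \left(-6 + \frac{1}{\frac{1}{29}}\right)^{2} = \left(-6 + 29\right)^{2} = 23^{2} = 529$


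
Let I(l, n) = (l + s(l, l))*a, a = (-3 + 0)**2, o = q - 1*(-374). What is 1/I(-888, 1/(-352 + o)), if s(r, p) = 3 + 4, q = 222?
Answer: -1/7929 ≈ -0.00012612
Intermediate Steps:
o = 596 (o = 222 - 1*(-374) = 222 + 374 = 596)
s(r, p) = 7
a = 9 (a = (-3)**2 = 9)
I(l, n) = 63 + 9*l (I(l, n) = (l + 7)*9 = (7 + l)*9 = 63 + 9*l)
1/I(-888, 1/(-352 + o)) = 1/(63 + 9*(-888)) = 1/(63 - 7992) = 1/(-7929) = -1/7929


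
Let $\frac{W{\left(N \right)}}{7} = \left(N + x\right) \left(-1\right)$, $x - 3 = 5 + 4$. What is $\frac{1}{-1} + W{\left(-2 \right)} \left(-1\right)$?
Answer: $69$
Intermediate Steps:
$x = 12$ ($x = 3 + \left(5 + 4\right) = 3 + 9 = 12$)
$W{\left(N \right)} = -84 - 7 N$ ($W{\left(N \right)} = 7 \left(N + 12\right) \left(-1\right) = 7 \left(12 + N\right) \left(-1\right) = 7 \left(-12 - N\right) = -84 - 7 N$)
$\frac{1}{-1} + W{\left(-2 \right)} \left(-1\right) = \frac{1}{-1} + \left(-84 - -14\right) \left(-1\right) = -1 + \left(-84 + 14\right) \left(-1\right) = -1 - -70 = -1 + 70 = 69$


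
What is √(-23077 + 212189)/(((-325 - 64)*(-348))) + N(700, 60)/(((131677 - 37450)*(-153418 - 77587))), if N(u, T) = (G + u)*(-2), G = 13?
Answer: 1426/21766908135 + √47278/67686 ≈ 0.0032125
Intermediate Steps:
N(u, T) = -26 - 2*u (N(u, T) = (13 + u)*(-2) = -26 - 2*u)
√(-23077 + 212189)/(((-325 - 64)*(-348))) + N(700, 60)/(((131677 - 37450)*(-153418 - 77587))) = √(-23077 + 212189)/(((-325 - 64)*(-348))) + (-26 - 2*700)/(((131677 - 37450)*(-153418 - 77587))) = √189112/((-389*(-348))) + (-26 - 1400)/((94227*(-231005))) = (2*√47278)/135372 - 1426/(-21766908135) = (2*√47278)*(1/135372) - 1426*(-1/21766908135) = √47278/67686 + 1426/21766908135 = 1426/21766908135 + √47278/67686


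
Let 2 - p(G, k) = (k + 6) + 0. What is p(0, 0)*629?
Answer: -2516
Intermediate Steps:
p(G, k) = -4 - k (p(G, k) = 2 - ((k + 6) + 0) = 2 - ((6 + k) + 0) = 2 - (6 + k) = 2 + (-6 - k) = -4 - k)
p(0, 0)*629 = (-4 - 1*0)*629 = (-4 + 0)*629 = -4*629 = -2516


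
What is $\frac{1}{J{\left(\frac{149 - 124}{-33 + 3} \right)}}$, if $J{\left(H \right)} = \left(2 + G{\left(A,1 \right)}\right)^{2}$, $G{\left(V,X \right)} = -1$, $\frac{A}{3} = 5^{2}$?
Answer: $1$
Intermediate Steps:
$A = 75$ ($A = 3 \cdot 5^{2} = 3 \cdot 25 = 75$)
$J{\left(H \right)} = 1$ ($J{\left(H \right)} = \left(2 - 1\right)^{2} = 1^{2} = 1$)
$\frac{1}{J{\left(\frac{149 - 124}{-33 + 3} \right)}} = 1^{-1} = 1$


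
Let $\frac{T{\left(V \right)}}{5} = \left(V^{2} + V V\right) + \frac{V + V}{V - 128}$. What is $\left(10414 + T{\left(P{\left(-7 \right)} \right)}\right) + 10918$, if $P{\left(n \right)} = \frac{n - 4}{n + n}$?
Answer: $\frac{3724311341}{174538} \approx 21338.0$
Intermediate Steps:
$P{\left(n \right)} = \frac{-4 + n}{2 n}$
$T{\left(V \right)} = 10 V^{2} + \frac{10 V}{-128 + V}$ ($T{\left(V \right)} = 5 \left(\left(V^{2} + V V\right) + \frac{V + V}{V - 128}\right) = 5 \left(\left(V^{2} + V^{2}\right) + \frac{2 V}{-128 + V}\right) = 5 \left(2 V^{2} + \frac{2 V}{-128 + V}\right) = 10 V^{2} + \frac{10 V}{-128 + V}$)
$\left(10414 + T{\left(P{\left(-7 \right)} \right)}\right) + 10918 = \left(10414 + \frac{10 \frac{-4 - 7}{2 \left(-7\right)} \left(1 + \left(\frac{-4 - 7}{2 \left(-7\right)}\right)^{2} - 128 \frac{-4 - 7}{2 \left(-7\right)}\right)}{-128 + \frac{-4 - 7}{2 \left(-7\right)}}\right) + 10918 = \left(10414 + \frac{10 \cdot \frac{1}{2} \left(- \frac{1}{7}\right) \left(-11\right) \left(1 + \left(\frac{1}{2} \left(- \frac{1}{7}\right) \left(-11\right)\right)^{2} - 128 \cdot \frac{1}{2} \left(- \frac{1}{7}\right) \left(-11\right)\right)}{-128 + \frac{1}{2} \left(- \frac{1}{7}\right) \left(-11\right)}\right) + 10918 = \left(10414 + 10 \cdot \frac{11}{14} \frac{1}{-128 + \frac{11}{14}} \left(1 + \left(\frac{11}{14}\right)^{2} - \frac{704}{7}\right)\right) + 10918 = \left(10414 + 10 \cdot \frac{11}{14} \frac{1}{- \frac{1781}{14}} \left(1 + \frac{121}{196} - \frac{704}{7}\right)\right) + 10918 = \left(10414 + 10 \cdot \frac{11}{14} \left(- \frac{14}{1781}\right) \left(- \frac{19395}{196}\right)\right) + 10918 = \left(10414 + \frac{1066725}{174538}\right) + 10918 = \frac{1818705457}{174538} + 10918 = \frac{3724311341}{174538}$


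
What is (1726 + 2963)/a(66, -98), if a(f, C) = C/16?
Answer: -37512/49 ≈ -765.55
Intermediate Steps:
a(f, C) = C/16 (a(f, C) = C*(1/16) = C/16)
(1726 + 2963)/a(66, -98) = (1726 + 2963)/(((1/16)*(-98))) = 4689/(-49/8) = 4689*(-8/49) = -37512/49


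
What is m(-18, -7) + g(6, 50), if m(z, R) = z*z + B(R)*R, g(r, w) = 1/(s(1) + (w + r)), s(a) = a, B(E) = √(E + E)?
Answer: 18469/57 - 7*I*√14 ≈ 324.02 - 26.192*I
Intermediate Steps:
B(E) = √2*√E (B(E) = √(2*E) = √2*√E)
g(r, w) = 1/(1 + r + w) (g(r, w) = 1/(1 + (w + r)) = 1/(1 + (r + w)) = 1/(1 + r + w))
m(z, R) = z² + √2*R^(3/2) (m(z, R) = z*z + (√2*√R)*R = z² + √2*R^(3/2))
m(-18, -7) + g(6, 50) = ((-18)² + √2*(-7)^(3/2)) + 1/(1 + 6 + 50) = (324 + √2*(-7*I*√7)) + 1/57 = (324 - 7*I*√14) + 1/57 = 18469/57 - 7*I*√14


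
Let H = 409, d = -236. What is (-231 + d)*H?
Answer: -191003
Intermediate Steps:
(-231 + d)*H = (-231 - 236)*409 = -467*409 = -191003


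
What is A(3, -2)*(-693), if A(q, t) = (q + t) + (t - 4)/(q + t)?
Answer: 3465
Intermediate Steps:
A(q, t) = q + t + (-4 + t)/(q + t) (A(q, t) = (q + t) + (-4 + t)/(q + t) = q + t + (-4 + t)/(q + t))
A(3, -2)*(-693) = ((-4 - 2 + 3**2 + (-2)**2 + 2*3*(-2))/(3 - 2))*(-693) = ((-4 - 2 + 9 + 4 - 12)/1)*(-693) = (1*(-5))*(-693) = -5*(-693) = 3465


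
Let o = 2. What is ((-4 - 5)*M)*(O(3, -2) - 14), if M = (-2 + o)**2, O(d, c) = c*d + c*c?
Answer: 0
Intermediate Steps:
O(d, c) = c**2 + c*d (O(d, c) = c*d + c**2 = c**2 + c*d)
M = 0 (M = (-2 + 2)**2 = 0**2 = 0)
((-4 - 5)*M)*(O(3, -2) - 14) = ((-4 - 5)*0)*(-2*(-2 + 3) - 14) = (-9*0)*(-2*1 - 14) = 0*(-2 - 14) = 0*(-16) = 0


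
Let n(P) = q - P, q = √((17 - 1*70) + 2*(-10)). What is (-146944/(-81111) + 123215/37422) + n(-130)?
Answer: 136695563231/1011778614 + I*√73 ≈ 135.1 + 8.544*I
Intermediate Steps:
q = I*√73 (q = √((17 - 70) - 20) = √(-53 - 20) = √(-73) = I*√73 ≈ 8.544*I)
n(P) = -P + I*√73 (n(P) = I*√73 - P = -P + I*√73)
(-146944/(-81111) + 123215/37422) + n(-130) = (-146944/(-81111) + 123215/37422) + (-1*(-130) + I*√73) = (-146944*(-1/81111) + 123215*(1/37422)) + (130 + I*√73) = (146944/81111 + 123215/37422) + (130 + I*√73) = 5164343411/1011778614 + (130 + I*√73) = 136695563231/1011778614 + I*√73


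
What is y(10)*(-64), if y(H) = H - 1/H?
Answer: -3168/5 ≈ -633.60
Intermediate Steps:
y(10)*(-64) = (10 - 1/10)*(-64) = (99/10)*(-64) = -3168/5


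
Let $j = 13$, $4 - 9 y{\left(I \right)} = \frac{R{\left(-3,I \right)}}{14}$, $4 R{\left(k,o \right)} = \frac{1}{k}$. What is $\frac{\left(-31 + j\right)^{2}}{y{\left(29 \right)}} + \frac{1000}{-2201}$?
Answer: $\frac{1077570488}{1481273} \approx 727.46$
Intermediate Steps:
$R{\left(k,o \right)} = \frac{1}{4 k}$
$y{\left(I \right)} = \frac{673}{1512}$ ($y{\left(I \right)} = \frac{4}{9} - \frac{\frac{1}{4 \left(-3\right)} \frac{1}{14}}{9} = \frac{4}{9} - \frac{\frac{1}{4} \left(- \frac{1}{3}\right) \frac{1}{14}}{9} = \frac{4}{9} - \frac{\left(- \frac{1}{12}\right) \frac{1}{14}}{9} = \frac{4}{9} - - \frac{1}{1512} = \frac{4}{9} + \frac{1}{1512} = \frac{673}{1512}$)
$\frac{\left(-31 + j\right)^{2}}{y{\left(29 \right)}} + \frac{1000}{-2201} = \frac{\left(-31 + 13\right)^{2}}{\frac{673}{1512}} + \frac{1000}{-2201} = \left(-18\right)^{2} \cdot \frac{1512}{673} + 1000 \left(- \frac{1}{2201}\right) = 324 \cdot \frac{1512}{673} - \frac{1000}{2201} = \frac{489888}{673} - \frac{1000}{2201} = \frac{1077570488}{1481273}$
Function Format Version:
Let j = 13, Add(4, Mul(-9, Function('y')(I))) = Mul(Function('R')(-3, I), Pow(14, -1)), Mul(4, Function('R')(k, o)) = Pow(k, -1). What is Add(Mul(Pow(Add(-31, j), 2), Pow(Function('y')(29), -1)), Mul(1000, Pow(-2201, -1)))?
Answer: Rational(1077570488, 1481273) ≈ 727.46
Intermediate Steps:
Function('R')(k, o) = Mul(Rational(1, 4), Pow(k, -1))
Function('y')(I) = Rational(673, 1512) (Function('y')(I) = Add(Rational(4, 9), Mul(Rational(-1, 9), Mul(Mul(Rational(1, 4), Pow(-3, -1)), Pow(14, -1)))) = Add(Rational(4, 9), Mul(Rational(-1, 9), Mul(Mul(Rational(1, 4), Rational(-1, 3)), Rational(1, 14)))) = Add(Rational(4, 9), Mul(Rational(-1, 9), Mul(Rational(-1, 12), Rational(1, 14)))) = Add(Rational(4, 9), Mul(Rational(-1, 9), Rational(-1, 168))) = Add(Rational(4, 9), Rational(1, 1512)) = Rational(673, 1512))
Add(Mul(Pow(Add(-31, j), 2), Pow(Function('y')(29), -1)), Mul(1000, Pow(-2201, -1))) = Add(Mul(Pow(Add(-31, 13), 2), Pow(Rational(673, 1512), -1)), Mul(1000, Pow(-2201, -1))) = Add(Mul(Pow(-18, 2), Rational(1512, 673)), Mul(1000, Rational(-1, 2201))) = Add(Mul(324, Rational(1512, 673)), Rational(-1000, 2201)) = Add(Rational(489888, 673), Rational(-1000, 2201)) = Rational(1077570488, 1481273)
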